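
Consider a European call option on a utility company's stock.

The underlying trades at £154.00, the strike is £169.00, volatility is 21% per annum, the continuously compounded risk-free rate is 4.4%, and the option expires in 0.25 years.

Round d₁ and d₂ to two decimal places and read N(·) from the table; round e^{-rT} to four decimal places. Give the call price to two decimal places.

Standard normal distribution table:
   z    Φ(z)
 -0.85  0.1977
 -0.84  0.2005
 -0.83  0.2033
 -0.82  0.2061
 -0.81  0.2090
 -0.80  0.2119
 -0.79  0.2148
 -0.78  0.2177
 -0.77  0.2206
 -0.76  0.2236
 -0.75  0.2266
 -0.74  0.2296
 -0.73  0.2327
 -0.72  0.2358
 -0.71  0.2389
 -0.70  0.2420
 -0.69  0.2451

σ√T = 0.21 × 0.5000 = 0.1050
d₁ = [ln(154/169) + (0.044 + ½·0.21²)·0.25] / (σ√T) = (-0.0929 + 0.0165) / 0.1050 = -0.7279 → -0.73
d₂ = -0.7279 − 0.1050 = -0.8329 → -0.83
e^(−rT) = e^(−0.044·0.25) = 0.9891
C = 154·N(-0.73) − 169·0.9891·N(-0.83) = 154·0.2327 − 169·0.9891·0.2033 = 35.8358 − 33.9832 = 1.8526

£1.85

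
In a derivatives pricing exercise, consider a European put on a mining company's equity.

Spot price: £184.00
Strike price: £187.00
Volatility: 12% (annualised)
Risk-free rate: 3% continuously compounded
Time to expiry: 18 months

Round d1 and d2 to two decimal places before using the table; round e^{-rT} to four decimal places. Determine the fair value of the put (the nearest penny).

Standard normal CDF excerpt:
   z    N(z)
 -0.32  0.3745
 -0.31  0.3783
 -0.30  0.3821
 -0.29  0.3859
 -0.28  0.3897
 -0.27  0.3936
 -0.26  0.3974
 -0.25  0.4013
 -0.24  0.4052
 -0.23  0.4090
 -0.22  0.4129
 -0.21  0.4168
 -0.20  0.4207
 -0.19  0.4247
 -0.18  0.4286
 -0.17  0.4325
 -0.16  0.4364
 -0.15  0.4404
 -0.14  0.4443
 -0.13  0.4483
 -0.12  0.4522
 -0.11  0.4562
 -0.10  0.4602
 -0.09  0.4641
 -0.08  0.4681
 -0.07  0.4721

£8.42

σ√T = 0.12·√1.5 = 0.1470
d₁ = [ln(184/187) + (0.03 + 0.12²/2)·1.5] / 0.1470 = [-0.0162 + 0.0558] / 0.1470 = 0.2696 ≈ 0.27
d₂ = d₁ − σ√T = 0.2696 − 0.1470 = 0.1227 ≈ 0.12
e^(−rT) = e^(−0.03·1.5) = 0.9560
N(−d₂) = N(-0.12) = 0.4522;  N(−d₁) = N(-0.27) = 0.3936
P = 187·0.9560·0.4522 − 184·0.3936 = 80.8407 − 72.4224 = 8.4183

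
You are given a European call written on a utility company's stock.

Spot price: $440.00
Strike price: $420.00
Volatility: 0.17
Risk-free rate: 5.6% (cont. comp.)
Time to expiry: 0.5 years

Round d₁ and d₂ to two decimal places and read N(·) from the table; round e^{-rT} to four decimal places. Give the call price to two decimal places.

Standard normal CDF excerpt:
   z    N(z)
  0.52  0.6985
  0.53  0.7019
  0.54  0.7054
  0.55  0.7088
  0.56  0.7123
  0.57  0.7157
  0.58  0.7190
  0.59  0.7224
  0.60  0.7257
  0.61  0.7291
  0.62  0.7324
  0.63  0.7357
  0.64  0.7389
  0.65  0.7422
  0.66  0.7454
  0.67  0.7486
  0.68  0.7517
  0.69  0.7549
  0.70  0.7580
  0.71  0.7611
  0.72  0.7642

σ√T = 0.17 × 0.7071 = 0.1202
d₁ = [ln(440/420) + (0.056 + 0.17²/2)·0.5] / 0.1202 = [0.0465 + 0.0352] / 0.1202 = 0.6800 which rounds to 0.68
d₂ = d₁ − σ√T = 0.6800 − 0.1202 = 0.5598 which rounds to 0.56
exp(−rT) = exp(−0.056·0.5) = 0.9724
C = 440·N(0.68) − 420·0.9724·N(0.56) = 440·0.7517 − 420·0.9724·0.7123 = 330.7480 − 290.9090 = 39.8390

$39.84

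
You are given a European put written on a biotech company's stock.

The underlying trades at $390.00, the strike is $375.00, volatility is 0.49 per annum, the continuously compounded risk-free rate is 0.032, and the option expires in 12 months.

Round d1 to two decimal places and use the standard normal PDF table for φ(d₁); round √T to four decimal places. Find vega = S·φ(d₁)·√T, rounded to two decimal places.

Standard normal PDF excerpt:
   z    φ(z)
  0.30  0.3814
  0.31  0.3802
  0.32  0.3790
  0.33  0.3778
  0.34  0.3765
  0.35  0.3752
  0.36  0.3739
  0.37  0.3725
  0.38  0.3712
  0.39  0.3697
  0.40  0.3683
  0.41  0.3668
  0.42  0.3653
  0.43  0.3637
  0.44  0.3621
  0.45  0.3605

144.18

σ√T = 0.49 × 1.0000 = 0.4900
ln(S/K) + (r + σ²/2)T = ln(390/375) + (0.032 + 0.49²/2)·1 = 0.0392 + 0.1520 = 0.1913
d₁ = 0.1913 / 0.4900 = 0.3903 → 0.39
√T = √1 = 1.0000
φ(d₁) = φ(0.39) = 0.3697
vega = S·φ(d₁)·√T = 390·0.3697·1.0000 = 144.1830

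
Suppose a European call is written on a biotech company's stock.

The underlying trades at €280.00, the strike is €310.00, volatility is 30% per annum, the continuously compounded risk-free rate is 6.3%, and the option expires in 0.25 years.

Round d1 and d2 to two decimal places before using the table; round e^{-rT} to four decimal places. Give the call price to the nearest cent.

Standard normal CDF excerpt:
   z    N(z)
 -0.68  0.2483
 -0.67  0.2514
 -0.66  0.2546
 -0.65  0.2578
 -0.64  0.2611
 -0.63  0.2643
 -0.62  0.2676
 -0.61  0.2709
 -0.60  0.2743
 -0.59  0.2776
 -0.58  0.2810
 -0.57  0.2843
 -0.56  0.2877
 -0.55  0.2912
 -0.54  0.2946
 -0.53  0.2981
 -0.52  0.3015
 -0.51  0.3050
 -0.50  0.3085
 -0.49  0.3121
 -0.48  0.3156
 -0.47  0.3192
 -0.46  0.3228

σ√T = 0.3·√0.25 = 0.1500
d₁ = [ln(280/310) + (0.063 + 0.3²/2)·0.25] / 0.1500 = [-0.1018 + 0.0270] / 0.1500 = -0.4986 ⇒ -0.50
d₂ = d₁ − σ√T = -0.4986 − 0.1500 = -0.6486 ⇒ -0.65
e^(−rT) = e^(−0.063·0.25) = 0.9844
N(d₁) = N(-0.50) = 0.3085;  N(d₂) = N(-0.65) = 0.2578
C = 280·0.3085 − 310·0.9844·0.2578 = 86.3800 − 78.6713 = 7.7087

€7.71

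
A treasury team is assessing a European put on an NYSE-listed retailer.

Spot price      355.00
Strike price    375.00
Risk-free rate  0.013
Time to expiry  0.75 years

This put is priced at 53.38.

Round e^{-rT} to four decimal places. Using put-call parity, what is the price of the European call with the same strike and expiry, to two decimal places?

37.02

e^(−rT) = e^(−0.013·0.75) = 0.9903
Put-call parity: C − P = S − K·e^(−rT) = 355 − 375·0.9903 = 355 − 371.3625 = -16.3625
C = P + (C − P) = 53.38 + (-16.3625) = 37.0175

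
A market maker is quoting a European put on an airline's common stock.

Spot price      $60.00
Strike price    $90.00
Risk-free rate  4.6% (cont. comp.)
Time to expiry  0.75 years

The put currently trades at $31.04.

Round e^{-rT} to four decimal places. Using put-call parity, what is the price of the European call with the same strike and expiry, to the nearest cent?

exp(−rT) = exp(−0.046·0.75) = 0.9661
Put-call parity: C − P = S − K·e^(−rT) = 60 − 90·0.9661 = 60 − 86.9490 = -26.9490
C = P + (C − P) = 31.04 + (-26.9490) = 4.0910

$4.09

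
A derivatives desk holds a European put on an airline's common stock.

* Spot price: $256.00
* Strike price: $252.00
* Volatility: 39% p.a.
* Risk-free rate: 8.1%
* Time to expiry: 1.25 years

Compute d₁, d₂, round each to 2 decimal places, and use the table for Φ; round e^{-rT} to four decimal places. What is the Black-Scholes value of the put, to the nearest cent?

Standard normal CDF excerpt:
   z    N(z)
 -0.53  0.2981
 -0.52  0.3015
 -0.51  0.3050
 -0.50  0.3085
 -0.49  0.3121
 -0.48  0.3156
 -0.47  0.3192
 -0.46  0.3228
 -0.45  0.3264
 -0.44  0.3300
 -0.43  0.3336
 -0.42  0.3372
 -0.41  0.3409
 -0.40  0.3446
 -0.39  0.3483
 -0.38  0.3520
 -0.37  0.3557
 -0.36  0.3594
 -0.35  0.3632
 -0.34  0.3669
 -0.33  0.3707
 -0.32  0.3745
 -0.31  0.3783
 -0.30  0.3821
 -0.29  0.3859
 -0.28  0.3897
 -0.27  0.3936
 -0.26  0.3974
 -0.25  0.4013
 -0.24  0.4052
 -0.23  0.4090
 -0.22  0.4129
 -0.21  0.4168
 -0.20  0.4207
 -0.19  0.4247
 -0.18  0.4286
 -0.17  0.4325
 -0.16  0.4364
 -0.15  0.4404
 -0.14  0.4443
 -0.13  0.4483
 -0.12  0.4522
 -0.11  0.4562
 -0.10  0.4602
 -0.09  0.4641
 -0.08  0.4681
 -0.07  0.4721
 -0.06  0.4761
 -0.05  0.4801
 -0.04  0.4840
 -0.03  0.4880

σ√T = 0.39 × 1.1180 = 0.4360
d₁ = [ln(256/252) + (0.081 + 0.39²/2)·1.25] / 0.4360 = [0.0157 + 0.1963] / 0.4360 = 0.4863 which rounds to 0.49
d₂ = d₁ − σ√T = 0.4863 − 0.4360 = 0.0503 which rounds to 0.05
exp(−rT) = exp(−0.081·1.25) = 0.9037
P = 252·0.9037·N(-0.05) − 256·N(-0.49) = 252·0.9037·0.4801 − 256·0.3121 = 109.3343 − 79.8976 = 29.4367

$29.44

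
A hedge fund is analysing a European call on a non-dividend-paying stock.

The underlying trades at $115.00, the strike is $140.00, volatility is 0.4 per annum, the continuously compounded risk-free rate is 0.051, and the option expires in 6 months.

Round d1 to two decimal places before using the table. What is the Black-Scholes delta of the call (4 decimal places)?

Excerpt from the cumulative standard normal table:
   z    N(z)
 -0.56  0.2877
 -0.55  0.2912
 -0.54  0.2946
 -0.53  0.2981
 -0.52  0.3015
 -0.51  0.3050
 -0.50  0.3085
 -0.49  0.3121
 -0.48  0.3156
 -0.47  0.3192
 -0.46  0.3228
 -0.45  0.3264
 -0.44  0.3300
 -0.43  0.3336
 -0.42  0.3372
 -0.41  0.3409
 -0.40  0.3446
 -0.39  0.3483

T = 0.5;  σ√T = 0.2828
d₁ = [ln(115/140) + (0.051 + 0.4²/2)·0.5] / 0.2828 = [-0.1967 + 0.0655] / 0.2828 = -0.4639 → -0.46
N(d₁) = N(-0.46) = 0.3228
Δ_call = N(d₁) = 0.3228

0.3228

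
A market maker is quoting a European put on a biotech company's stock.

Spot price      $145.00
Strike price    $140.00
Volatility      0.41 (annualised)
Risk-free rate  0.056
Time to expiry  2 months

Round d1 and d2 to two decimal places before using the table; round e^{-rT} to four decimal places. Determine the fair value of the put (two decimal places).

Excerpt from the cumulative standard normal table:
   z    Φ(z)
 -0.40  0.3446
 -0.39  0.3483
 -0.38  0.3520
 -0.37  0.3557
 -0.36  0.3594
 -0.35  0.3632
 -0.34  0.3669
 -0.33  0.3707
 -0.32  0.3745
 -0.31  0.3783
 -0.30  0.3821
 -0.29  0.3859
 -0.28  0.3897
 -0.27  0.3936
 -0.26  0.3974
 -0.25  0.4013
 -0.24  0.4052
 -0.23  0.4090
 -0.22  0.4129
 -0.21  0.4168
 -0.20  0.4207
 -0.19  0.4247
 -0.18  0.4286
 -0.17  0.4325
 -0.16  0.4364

T = 0.1667;  σ√T = 0.1674
d₁ = [ln(145/140) + (0.056 + 0.41²/2)·0.1667] / 0.1674 = [0.0351 + 0.0233] / 0.1674 = 0.3491 → 0.35
d₂ = d₁ − σ√T = 0.3491 − 0.1674 = 0.1817 → 0.18
e^(−rT) = e^(−0.056·0.1667) = 0.9907
N(−d₂) = N(-0.18) = 0.4286;  N(−d₁) = N(-0.35) = 0.3632
P = 140·0.9907·0.4286 − 145·0.3632 = 59.4460 − 52.6640 = 6.7820

$6.78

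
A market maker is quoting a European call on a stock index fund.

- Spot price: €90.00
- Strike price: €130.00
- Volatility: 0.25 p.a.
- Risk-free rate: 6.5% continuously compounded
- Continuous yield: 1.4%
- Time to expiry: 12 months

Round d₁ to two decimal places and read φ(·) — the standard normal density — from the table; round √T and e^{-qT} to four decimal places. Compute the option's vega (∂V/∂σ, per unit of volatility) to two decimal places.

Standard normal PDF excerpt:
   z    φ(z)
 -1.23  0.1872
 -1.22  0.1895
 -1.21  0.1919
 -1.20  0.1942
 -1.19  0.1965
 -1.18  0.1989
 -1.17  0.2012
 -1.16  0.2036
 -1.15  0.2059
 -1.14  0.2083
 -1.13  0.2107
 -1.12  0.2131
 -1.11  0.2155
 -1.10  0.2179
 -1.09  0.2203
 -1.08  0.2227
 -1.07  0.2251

18.49

σ√T = 0.25·√1 = 0.2500
ln(S/K) + (r − q + σ²/2)T = ln(90/130) + (0.065 − 0.014 + 0.25²/2)·1 = -0.3677 + 0.0823 = -0.2855
d₁ = -0.2855 / 0.2500 = -1.1419 which rounds to -1.14
√T = √1 = 1.0000
φ(d₁) = φ(-1.14) = 0.2083
e^(−qT) = e^(−0.014·1) = 0.9861
vega = S·e^(−qT)·φ(d₁)·√T = 90·0.9861·0.2083·1.0000 = 18.4864
(Vega is the same for a European call and put with the same parameters.)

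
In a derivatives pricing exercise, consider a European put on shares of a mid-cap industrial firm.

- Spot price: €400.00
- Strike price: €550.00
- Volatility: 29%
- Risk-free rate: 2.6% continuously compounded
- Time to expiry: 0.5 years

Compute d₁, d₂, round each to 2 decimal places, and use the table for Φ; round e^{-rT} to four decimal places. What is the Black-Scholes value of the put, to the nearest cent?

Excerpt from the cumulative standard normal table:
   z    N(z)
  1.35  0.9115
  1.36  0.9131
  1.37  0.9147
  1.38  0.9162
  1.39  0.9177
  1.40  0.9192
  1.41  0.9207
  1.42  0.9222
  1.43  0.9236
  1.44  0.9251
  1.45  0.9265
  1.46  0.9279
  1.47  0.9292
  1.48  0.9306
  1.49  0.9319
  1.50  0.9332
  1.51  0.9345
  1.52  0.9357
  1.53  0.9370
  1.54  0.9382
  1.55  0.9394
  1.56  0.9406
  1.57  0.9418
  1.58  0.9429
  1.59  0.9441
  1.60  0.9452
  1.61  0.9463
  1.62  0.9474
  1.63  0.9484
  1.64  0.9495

σ√T = 0.29 × 0.7071 = 0.2051
d₁ = [ln(400/550) + (0.026 + 0.29²/2)·0.5] / 0.2051 = [-0.3185 + 0.0340] / 0.2051 = -1.3870 → -1.39
d₂ = d₁ − σ√T = -1.3870 − 0.2051 = -1.5921 → -1.59
e^(−rT) = e^(−0.026·0.5) = 0.9871
P = 550·0.9871·N(1.59) − 400·N(1.39) = 550·0.9871·0.9441 − 400·0.9177 = 512.5566 − 367.0800 = 145.4766

€145.48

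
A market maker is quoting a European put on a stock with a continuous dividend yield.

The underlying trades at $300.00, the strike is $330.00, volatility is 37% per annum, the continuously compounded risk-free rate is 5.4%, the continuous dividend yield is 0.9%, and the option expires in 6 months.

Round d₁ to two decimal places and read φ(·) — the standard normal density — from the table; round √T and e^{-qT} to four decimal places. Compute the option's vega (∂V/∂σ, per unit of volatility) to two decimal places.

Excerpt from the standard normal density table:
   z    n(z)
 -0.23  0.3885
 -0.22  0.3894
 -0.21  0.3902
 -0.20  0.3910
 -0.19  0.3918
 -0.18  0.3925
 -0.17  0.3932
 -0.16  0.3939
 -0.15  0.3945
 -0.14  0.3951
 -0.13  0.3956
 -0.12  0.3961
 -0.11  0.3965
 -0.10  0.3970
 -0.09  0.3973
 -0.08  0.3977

T = 0.5;  σ√T = 0.2616
d₁ = [ln(300/330) + (0.054 − 0.009 + ½·0.37²)·0.5] / (σ√T) = (-0.0953 + 0.0567) / 0.2616 = -0.1475 which rounds to -0.15
√T = √0.5 = 0.7071
φ(d₁) = φ(-0.15) = 0.3945
e^(−qT) = e^(−0.009·0.5) = 0.9955
vega = S·e^(−qT)·φ(d₁)·√T = 300·0.9955·0.3945·0.7071 = 83.3087

83.31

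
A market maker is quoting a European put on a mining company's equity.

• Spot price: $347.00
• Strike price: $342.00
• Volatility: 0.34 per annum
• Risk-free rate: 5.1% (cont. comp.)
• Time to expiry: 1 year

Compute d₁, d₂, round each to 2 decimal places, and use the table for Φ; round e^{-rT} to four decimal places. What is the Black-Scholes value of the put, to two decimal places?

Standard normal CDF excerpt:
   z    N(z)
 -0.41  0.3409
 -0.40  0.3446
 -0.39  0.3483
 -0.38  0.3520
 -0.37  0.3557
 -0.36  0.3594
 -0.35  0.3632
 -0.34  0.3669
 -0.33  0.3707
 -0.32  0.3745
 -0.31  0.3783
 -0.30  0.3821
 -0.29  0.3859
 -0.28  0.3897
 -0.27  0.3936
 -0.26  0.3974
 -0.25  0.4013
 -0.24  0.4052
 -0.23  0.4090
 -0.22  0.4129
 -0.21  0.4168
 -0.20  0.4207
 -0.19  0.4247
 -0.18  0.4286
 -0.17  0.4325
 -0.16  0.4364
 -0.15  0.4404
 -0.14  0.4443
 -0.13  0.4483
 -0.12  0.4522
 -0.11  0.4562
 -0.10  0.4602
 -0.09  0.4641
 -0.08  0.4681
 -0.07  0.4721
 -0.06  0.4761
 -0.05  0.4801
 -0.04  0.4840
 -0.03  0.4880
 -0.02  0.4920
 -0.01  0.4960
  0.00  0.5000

$35.19

σ√T = 0.34 × 1.0000 = 0.3400
d₁ = [ln(347/342) + (0.051 + 0.34²/2)·1] / 0.3400 = [0.0145 + 0.1088] / 0.3400 = 0.3627 which rounds to 0.36
d₂ = d₁ − σ√T = 0.3627 − 0.3400 = 0.0227 which rounds to 0.02
exp(−rT) = exp(−0.051·1) = 0.9503
P = 342·0.9503·N(-0.02) − 347·N(-0.36) = 342·0.9503·0.4920 − 347·0.3594 = 159.9013 − 124.7118 = 35.1895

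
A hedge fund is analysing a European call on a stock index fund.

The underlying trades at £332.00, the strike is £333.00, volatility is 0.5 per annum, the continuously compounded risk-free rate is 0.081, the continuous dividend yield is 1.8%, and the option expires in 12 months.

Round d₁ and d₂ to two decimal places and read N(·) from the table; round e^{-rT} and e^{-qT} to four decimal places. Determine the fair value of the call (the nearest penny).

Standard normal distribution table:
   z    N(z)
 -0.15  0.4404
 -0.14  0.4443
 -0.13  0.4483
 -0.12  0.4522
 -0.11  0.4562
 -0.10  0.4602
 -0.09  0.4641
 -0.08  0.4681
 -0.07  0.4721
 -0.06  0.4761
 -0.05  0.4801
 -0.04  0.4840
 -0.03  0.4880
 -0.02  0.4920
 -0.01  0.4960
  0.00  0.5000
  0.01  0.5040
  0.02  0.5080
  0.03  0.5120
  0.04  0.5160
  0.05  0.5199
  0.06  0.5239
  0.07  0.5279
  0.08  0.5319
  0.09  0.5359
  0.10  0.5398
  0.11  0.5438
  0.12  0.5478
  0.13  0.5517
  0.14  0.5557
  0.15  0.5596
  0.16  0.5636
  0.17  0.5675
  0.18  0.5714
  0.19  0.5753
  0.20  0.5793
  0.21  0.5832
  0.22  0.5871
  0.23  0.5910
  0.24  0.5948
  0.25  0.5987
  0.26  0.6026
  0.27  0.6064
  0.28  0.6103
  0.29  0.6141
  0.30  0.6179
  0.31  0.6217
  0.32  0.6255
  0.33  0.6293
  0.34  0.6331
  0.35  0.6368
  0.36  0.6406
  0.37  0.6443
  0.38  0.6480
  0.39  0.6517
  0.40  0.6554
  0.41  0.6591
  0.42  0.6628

£72.43

σ√T = 0.5·√1 = 0.5000
ln(S/K) + (r − q + σ²/2)T = ln(332/333) + (0.081 − 0.018 + 0.5²/2)·1 = -0.0030 + 0.1880 = 0.1850
d₁ = 0.1850 / 0.5000 = 0.3700 → 0.37
d₂ = d₁ − σ√T = 0.3700 − 0.5000 = -0.1300 → -0.13
exp(−qT) = exp(−0.018·1) = 0.9822;  exp(−rT) = exp(−0.081·1) = 0.9222
N(d₁) = N(0.37) = 0.6443;  N(d₂) = N(-0.13) = 0.4483
C = 332·0.9822·0.6443 − 333·0.9222·0.4483 = 210.1000 − 137.6696 = 72.4304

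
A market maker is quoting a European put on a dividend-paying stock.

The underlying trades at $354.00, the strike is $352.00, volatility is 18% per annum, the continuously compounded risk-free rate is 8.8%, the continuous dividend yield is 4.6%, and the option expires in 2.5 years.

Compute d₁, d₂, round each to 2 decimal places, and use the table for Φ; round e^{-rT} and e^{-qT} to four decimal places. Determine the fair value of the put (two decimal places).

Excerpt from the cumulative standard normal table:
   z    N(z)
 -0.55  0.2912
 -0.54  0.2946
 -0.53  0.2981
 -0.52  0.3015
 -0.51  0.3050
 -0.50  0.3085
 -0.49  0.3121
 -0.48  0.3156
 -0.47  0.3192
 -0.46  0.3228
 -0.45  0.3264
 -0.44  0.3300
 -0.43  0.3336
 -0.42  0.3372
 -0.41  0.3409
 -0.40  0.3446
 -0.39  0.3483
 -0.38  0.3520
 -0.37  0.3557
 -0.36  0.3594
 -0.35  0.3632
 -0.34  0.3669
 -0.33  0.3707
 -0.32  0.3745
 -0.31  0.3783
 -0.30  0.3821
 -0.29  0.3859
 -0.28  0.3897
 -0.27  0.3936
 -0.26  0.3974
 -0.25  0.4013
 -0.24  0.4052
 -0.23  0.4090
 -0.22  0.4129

σ√T = 0.18·√2.5 = 0.2846
ln(S/K) + (r − q + σ²/2)T = ln(354/352) + (0.088 − 0.046 + 0.18²/2)·2.5 = 0.0057 + 0.1455 = 0.1512
d₁ = 0.1512 / 0.2846 = 0.5311 ≈ 0.53
d₂ = d₁ − σ√T = 0.5311 − 0.2846 = 0.2465 ≈ 0.25
e^(−qT) = e^(−0.046·2.5) = 0.8914;  e^(−rT) = e^(−0.088·2.5) = 0.8025
P = 352·0.8025·N(-0.25) − 354·0.8914·N(-0.53) = 352·0.8025·0.4013 − 354·0.8914·0.2981 = 113.3592 − 94.0671 = 19.2921

$19.29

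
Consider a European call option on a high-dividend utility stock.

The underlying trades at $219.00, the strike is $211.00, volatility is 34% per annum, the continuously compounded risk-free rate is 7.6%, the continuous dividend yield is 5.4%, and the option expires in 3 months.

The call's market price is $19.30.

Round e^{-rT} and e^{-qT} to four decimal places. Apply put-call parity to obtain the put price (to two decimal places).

$10.27

exp(−qT) = exp(−0.054·0.25) = 0.9866;  exp(−rT) = exp(−0.076·0.25) = 0.9812
Put-call parity: C − P = S·e^(−qT) − K·e^(−rT) = 219·0.9866 − 211·0.9812 = 216.0654 − 207.0332 = 9.0322
P = C − (C − P) = 19.30 − (9.0322) = 10.2678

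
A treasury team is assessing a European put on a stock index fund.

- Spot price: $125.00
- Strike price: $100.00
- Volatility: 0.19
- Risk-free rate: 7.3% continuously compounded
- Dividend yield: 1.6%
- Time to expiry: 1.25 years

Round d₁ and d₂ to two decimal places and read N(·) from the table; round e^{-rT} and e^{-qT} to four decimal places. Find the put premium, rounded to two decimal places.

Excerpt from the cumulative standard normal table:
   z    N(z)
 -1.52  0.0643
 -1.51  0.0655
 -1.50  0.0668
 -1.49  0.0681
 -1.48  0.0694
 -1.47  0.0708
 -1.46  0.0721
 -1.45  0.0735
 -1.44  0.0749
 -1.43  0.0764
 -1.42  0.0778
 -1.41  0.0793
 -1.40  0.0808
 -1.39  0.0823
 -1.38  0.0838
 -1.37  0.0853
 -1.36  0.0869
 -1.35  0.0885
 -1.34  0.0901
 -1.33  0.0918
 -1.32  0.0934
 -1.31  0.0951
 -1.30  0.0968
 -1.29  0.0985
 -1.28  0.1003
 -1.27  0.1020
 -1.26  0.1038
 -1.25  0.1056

$0.81

σ√T = 0.19 × 1.1180 = 0.2124
d₁ = [ln(125/100) + (0.073 − 0.016 + ½·0.19²)·1.25] / (σ√T) = (0.2231 + 0.0938) / 0.2124 = 1.4921 ⇒ 1.49
d₂ = 1.4921 − 0.2124 = 1.2796 ⇒ 1.28
e^(−qT) = e^(−0.016·1.25) = 0.9802;  e^(−rT) = e^(−0.073·1.25) = 0.9128
N(−d₂) = N(-1.28) = 0.1003;  N(−d₁) = N(-1.49) = 0.0681
P = 100·0.9128·0.1003 − 125·0.9802·0.0681 = 9.1554 − 8.3440 = 0.8114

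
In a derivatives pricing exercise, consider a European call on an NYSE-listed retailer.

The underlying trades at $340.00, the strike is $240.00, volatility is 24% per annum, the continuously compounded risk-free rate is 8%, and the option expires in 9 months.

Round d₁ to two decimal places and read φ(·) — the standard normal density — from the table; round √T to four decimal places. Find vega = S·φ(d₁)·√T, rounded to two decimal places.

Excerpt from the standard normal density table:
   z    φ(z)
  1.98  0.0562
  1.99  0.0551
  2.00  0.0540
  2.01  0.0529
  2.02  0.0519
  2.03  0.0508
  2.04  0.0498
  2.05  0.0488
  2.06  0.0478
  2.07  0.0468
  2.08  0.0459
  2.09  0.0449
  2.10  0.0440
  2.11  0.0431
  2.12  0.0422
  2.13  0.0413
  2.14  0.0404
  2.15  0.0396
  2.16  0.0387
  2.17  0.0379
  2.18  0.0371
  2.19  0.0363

13.78

σ√T = 0.24·√0.75 = 0.2078
d₁ = [ln(340/240) + (0.08 + ½·0.24²)·0.75] / (σ√T) = (0.3483 + 0.0816) / 0.2078 = 2.0684 → 2.07
√T = √0.75 = 0.8660
φ(d₁) = φ(2.07) = 0.0468
vega = S·φ(d₁)·√T = 340·0.0468·0.8660 = 13.7798
(Vega is the same for a European call and put with the same parameters.)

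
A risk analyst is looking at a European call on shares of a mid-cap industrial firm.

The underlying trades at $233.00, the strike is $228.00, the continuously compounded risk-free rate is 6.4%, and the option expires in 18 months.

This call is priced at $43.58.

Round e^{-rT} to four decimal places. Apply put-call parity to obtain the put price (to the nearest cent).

$17.72

exp(−rT) = exp(−0.064·1.5) = 0.9085
Put-call parity: C − P = S − K·e^(−rT) = 233 − 228·0.9085 = 233 − 207.1380 = 25.8620
P = C − (C − P) = 43.58 − (25.8620) = 17.7180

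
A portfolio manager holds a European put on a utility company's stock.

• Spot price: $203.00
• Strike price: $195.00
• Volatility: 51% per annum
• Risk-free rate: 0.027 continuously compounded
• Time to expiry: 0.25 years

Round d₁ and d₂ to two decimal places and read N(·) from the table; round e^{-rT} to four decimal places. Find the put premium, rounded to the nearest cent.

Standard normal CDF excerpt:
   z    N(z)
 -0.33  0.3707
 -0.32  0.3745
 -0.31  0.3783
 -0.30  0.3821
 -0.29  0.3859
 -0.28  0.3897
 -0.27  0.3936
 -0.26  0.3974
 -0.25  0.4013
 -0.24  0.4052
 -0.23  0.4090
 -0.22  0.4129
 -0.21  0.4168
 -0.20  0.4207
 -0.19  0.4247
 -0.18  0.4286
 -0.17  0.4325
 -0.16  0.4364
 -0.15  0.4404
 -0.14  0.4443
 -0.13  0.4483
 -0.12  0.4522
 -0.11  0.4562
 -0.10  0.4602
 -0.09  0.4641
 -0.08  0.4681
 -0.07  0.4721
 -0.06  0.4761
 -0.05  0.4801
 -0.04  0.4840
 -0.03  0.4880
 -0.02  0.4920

σ√T = 0.51·√0.25 = 0.2550
d₁ = [ln(203/195) + (0.027 + 0.51²/2)·0.25] / 0.2550 = [0.0402 + 0.0393] / 0.2550 = 0.3116 ⇒ 0.31
d₂ = d₁ − σ√T = 0.3116 − 0.2550 = 0.0566 ⇒ 0.06
e^(−rT) = e^(−0.027·0.25) = 0.9933
N(−d₂) = N(-0.06) = 0.4761;  N(−d₁) = N(-0.31) = 0.3783
P = 195·0.9933·0.4761 − 203·0.3783 = 92.2175 − 76.7949 = 15.4226

$15.42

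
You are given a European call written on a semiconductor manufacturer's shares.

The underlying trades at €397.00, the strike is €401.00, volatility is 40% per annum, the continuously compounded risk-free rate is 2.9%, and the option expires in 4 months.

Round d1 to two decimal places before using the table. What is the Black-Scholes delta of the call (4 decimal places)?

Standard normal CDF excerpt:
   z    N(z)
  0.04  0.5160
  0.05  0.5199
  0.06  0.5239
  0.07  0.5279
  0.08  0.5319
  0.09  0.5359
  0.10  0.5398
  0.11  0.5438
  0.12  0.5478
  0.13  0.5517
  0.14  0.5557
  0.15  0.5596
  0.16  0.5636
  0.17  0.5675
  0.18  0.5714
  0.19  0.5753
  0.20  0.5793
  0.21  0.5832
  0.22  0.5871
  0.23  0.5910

0.5438

σ√T = 0.4 × 0.5774 = 0.2309
d₁ = [ln(397/401) + (0.029 + ½·0.4²)·0.3333] / (σ√T) = (-0.0100 + 0.0363) / 0.2309 = 0.1139 ⇒ 0.11
N(d₁) = N(0.11) = 0.5438
Δ_call = N(d₁) = 0.5438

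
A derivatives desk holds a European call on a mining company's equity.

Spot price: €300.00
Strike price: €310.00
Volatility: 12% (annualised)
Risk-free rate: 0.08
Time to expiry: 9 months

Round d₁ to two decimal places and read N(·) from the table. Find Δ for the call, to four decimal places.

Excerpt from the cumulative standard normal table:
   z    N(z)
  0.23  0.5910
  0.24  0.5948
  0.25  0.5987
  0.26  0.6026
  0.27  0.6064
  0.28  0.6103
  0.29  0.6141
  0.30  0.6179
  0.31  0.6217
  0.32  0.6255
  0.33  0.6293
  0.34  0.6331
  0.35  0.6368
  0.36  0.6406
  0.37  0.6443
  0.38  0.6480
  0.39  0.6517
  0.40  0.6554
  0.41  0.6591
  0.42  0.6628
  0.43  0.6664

σ√T = 0.12·√0.75 = 0.1039
d₁ = [ln(300/310) + (0.08 + 0.12²/2)·0.75] / 0.1039 = [-0.0328 + 0.0654] / 0.1039 = 0.3138 ≈ 0.31
N(d₁) = N(0.31) = 0.6217
Δ_call = N(d₁) = 0.6217

0.6217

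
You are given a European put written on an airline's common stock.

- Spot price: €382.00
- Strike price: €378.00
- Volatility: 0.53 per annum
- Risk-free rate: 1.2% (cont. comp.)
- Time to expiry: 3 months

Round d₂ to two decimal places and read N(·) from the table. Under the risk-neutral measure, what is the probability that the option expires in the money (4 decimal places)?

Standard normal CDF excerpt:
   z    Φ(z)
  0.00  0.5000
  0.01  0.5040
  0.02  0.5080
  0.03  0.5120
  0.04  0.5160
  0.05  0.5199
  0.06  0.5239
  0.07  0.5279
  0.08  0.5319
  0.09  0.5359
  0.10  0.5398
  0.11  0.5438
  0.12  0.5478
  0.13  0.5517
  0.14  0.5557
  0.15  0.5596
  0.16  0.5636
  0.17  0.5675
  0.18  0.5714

0.5319

σ√T = 0.53 × 0.5000 = 0.2650
ln(S/K) + (r + σ²/2)T = ln(382/378) + (0.012 + 0.53²/2)·0.25 = 0.0105 + 0.0381 = 0.0486
d₁ = 0.0486 / 0.2650 = 0.1835 ⇒ 0.18
d₂ = d₁ − σ√T = 0.1835 − 0.2650 = -0.0815 ⇒ -0.08
Pr(exercise) under Q = N(−d₂) = N(0.08) = 0.5319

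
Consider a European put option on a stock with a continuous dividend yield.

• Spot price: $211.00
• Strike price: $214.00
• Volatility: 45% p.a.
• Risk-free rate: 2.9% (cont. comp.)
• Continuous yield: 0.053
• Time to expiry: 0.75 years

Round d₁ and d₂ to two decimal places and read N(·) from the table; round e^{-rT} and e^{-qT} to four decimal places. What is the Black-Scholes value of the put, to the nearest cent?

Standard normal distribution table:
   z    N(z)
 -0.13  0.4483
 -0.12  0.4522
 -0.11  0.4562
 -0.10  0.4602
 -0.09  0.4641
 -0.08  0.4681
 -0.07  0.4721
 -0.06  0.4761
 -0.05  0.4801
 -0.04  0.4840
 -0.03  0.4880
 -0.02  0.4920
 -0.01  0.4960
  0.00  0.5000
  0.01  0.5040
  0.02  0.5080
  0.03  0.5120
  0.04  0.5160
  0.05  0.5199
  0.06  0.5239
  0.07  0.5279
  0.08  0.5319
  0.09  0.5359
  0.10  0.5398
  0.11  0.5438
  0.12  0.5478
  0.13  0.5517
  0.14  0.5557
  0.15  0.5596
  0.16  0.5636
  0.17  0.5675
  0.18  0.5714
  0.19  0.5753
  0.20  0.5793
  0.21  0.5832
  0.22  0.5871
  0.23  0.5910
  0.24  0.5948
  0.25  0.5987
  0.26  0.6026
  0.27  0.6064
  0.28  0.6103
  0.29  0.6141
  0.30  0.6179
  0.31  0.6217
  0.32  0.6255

$35.29

σ√T = 0.45 × 0.8660 = 0.3897
d₁ = [ln(211/214) + (0.029 − 0.053 + 0.45²/2)·0.75] / 0.3897 = [-0.0141 + 0.0579] / 0.3897 = 0.1124 which rounds to 0.11
d₂ = d₁ − σ√T = 0.1124 − 0.3897 = -0.2773 which rounds to -0.28
e^(−qT) = e^(−0.053·0.75) = 0.9610;  e^(−rT) = e^(−0.029·0.75) = 0.9785
N(−d₂) = N(0.28) = 0.6103;  N(−d₁) = N(-0.11) = 0.4562
P = 214·0.9785·0.6103 − 211·0.9610·0.4562 = 127.7962 − 92.5041 = 35.2921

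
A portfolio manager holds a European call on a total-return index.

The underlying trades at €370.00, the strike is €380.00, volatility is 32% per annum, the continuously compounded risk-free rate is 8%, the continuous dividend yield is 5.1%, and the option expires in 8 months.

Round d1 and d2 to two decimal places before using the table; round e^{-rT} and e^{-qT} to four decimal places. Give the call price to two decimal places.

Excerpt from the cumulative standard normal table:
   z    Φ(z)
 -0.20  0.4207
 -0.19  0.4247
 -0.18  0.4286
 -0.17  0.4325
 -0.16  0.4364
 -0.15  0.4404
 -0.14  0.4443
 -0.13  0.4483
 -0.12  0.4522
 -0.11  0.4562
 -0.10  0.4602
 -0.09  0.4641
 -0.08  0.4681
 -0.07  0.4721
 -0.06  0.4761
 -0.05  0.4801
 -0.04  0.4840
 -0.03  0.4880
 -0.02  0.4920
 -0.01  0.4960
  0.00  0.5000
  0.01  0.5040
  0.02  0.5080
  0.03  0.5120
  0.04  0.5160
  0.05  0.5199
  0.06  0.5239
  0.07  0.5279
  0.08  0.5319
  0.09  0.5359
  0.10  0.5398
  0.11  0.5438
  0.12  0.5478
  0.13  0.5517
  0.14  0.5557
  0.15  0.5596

σ√T = 0.32·√0.6667 = 0.2613
d₁ = [ln(370/380) + (0.08 − 0.051 + 0.32²/2)·0.6667] / 0.2613 = [-0.0267 + 0.0535] / 0.2613 = 0.1026 which rounds to 0.10
d₂ = d₁ − σ√T = 0.1026 − 0.2613 = -0.1587 which rounds to -0.16
exp(−qT) = exp(−0.051·0.6667) = 0.9666;  exp(−rT) = exp(−0.08·0.6667) = 0.9481
N(d₁) = N(0.10) = 0.5398;  N(d₂) = N(-0.16) = 0.4364
C = 370·0.9666·0.5398 − 380·0.9481·0.4364 = 193.0552 − 157.2253 = 35.8298

€35.83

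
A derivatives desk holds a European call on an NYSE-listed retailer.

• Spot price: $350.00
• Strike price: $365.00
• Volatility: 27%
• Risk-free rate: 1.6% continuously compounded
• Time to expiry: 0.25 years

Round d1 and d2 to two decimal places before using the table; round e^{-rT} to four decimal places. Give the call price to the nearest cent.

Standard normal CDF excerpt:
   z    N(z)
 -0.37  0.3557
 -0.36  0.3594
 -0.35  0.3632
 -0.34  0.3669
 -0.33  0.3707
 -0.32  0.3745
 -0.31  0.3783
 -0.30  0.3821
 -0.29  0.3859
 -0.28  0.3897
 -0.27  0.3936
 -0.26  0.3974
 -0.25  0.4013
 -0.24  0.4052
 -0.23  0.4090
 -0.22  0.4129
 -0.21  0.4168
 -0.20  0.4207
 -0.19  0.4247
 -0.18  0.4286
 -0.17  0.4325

T = 0.25;  σ√T = 0.1350
d₁ = [ln(350/365) + (0.016 + 0.27²/2)·0.25] / 0.1350 = [-0.0420 + 0.0131] / 0.1350 = -0.2137 → -0.21
d₂ = d₁ − σ√T = -0.2137 − 0.1350 = -0.3487 → -0.35
exp(−rT) = exp(−0.016·0.25) = 0.9960
N(d₁) = N(-0.21) = 0.4168;  N(d₂) = N(-0.35) = 0.3632
C = 350·0.4168 − 365·0.9960·0.3632 = 145.8800 − 132.0377 = 13.8423

$13.84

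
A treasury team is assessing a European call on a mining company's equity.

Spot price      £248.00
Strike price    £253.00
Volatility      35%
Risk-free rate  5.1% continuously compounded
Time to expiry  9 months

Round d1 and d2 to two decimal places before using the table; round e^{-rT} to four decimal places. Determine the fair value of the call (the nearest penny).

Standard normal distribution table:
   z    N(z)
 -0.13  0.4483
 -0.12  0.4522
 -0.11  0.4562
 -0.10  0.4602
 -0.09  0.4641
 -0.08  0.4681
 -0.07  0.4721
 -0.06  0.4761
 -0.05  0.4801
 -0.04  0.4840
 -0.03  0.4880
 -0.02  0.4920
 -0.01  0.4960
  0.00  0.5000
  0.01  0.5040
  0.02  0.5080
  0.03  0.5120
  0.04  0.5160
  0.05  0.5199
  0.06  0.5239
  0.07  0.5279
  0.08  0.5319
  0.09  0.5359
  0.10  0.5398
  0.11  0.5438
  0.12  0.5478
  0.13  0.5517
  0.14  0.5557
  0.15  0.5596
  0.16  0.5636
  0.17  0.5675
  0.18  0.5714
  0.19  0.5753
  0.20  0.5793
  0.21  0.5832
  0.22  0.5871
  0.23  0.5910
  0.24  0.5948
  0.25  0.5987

£31.62

σ√T = 0.35 × 0.8660 = 0.3031
d₁ = [ln(248/253) + (0.051 + 0.35²/2)·0.75] / 0.3031 = [-0.0200 + 0.0842] / 0.3031 = 0.2119 which rounds to 0.21
d₂ = d₁ − σ√T = 0.2119 − 0.3031 = -0.0912 which rounds to -0.09
exp(−rT) = exp(−0.051·0.75) = 0.9625
C = 248·N(0.21) − 253·0.9625·N(-0.09) = 248·0.5832 − 253·0.9625·0.4641 = 144.6336 − 113.0142 = 31.6194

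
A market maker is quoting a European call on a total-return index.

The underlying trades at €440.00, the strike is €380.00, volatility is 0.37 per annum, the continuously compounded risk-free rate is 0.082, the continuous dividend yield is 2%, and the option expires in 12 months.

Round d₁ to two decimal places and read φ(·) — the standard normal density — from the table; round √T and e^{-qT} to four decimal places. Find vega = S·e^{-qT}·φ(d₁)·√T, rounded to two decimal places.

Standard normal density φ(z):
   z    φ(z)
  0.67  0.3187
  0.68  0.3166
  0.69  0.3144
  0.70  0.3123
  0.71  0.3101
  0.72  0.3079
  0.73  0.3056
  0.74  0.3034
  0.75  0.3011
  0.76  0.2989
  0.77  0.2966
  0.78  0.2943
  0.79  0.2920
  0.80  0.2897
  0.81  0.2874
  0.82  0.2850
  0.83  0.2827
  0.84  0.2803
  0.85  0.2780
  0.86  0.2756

129.86

σ√T = 0.37·√1 = 0.3700
ln(S/K) + (r − q + σ²/2)T = ln(440/380) + (0.082 − 0.02 + 0.37²/2)·1 = 0.1466 + 0.1305 = 0.2771
d₁ = 0.2771 / 0.3700 = 0.7488 ≈ 0.75
√T = √1 = 1.0000
φ(d₁) = φ(0.75) = 0.3011
exp(−qT) = exp(−0.02·1) = 0.9802
vega = S·exp(−qT)·φ(d₁)·√T = 440·0.9802·0.3011·1.0000 = 129.8608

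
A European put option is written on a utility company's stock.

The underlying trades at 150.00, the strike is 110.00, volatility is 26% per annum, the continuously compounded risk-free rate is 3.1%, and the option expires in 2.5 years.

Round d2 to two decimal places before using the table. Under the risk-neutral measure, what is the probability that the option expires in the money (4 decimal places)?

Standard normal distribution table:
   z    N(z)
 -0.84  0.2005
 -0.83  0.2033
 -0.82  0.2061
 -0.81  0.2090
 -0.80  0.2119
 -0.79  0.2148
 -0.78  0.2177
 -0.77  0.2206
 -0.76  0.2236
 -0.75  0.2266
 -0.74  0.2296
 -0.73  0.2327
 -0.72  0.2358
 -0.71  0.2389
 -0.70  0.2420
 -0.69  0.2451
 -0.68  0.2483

0.2296

T = 2.5;  σ√T = 0.4111
ln(S/K) + (r + σ²/2)T = ln(150/110) + (0.031 + 0.26²/2)·2.5 = 0.3102 + 0.1620 = 0.4722
d₁ = 0.4722 / 0.4111 = 1.1485 ≈ 1.15
d₂ = d₁ − σ√T = 1.1485 − 0.4111 = 0.7374 ≈ 0.74
Risk-neutral Pr[S_T < K] = N(−d₂) = N(-0.74) = 0.2296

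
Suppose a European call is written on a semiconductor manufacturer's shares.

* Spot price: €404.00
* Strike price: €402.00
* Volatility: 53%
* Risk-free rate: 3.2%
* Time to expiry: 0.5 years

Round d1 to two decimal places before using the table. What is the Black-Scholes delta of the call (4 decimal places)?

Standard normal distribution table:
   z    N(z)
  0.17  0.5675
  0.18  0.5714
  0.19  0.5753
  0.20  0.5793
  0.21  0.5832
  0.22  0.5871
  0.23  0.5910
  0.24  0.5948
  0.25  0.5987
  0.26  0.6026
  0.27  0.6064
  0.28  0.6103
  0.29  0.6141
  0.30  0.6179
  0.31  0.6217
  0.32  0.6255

T = 0.5;  σ√T = 0.3748
ln(S/K) + (r + σ²/2)T = ln(404/402) + (0.032 + 0.53²/2)·0.5 = 0.0050 + 0.0862 = 0.0912
d₁ = 0.0912 / 0.3748 = 0.2433 ⇒ 0.24
N(d₁) = N(0.24) = 0.5948
Δ_call = N(d₁) = 0.5948

0.5948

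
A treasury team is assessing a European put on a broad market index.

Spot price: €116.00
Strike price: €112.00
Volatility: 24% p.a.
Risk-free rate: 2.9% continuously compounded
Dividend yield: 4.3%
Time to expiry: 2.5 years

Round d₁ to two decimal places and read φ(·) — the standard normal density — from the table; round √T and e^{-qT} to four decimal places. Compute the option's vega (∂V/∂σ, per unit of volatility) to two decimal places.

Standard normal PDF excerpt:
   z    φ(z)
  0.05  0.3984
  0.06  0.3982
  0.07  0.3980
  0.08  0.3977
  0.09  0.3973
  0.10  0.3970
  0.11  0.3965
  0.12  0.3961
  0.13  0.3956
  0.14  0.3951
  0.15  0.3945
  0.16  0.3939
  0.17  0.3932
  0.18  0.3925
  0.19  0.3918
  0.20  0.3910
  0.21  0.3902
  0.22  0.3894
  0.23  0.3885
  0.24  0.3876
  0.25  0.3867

64.54

σ√T = 0.24 × 1.5811 = 0.3795
ln(S/K) + (r − q + σ²/2)T = ln(116/112) + (0.029 − 0.043 + 0.24²/2)·2.5 = 0.0351 + 0.0370 = 0.0721
d₁ = 0.0721 / 0.3795 = 0.1900 which rounds to 0.19
√T = √2.5 = 1.5811
φ(d₁) = φ(0.19) = 0.3918
e^(−qT) = e^(−0.043·2.5) = 0.8981
vega = S·e^(−qT)·φ(d₁)·√T = 116·0.8981·0.3918·1.5811 = 64.5367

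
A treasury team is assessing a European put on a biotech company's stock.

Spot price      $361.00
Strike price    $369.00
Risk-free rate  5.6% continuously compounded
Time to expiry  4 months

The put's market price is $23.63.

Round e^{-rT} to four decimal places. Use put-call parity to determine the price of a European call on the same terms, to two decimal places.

e^(−rT) = e^(−0.056·0.3333) = 0.9815
Put-call parity: C − P = S − K·e^(−rT) = 361 − 369·0.9815 = 361 − 362.1735 = -1.1735
C = P + (C − P) = 23.63 + (-1.1735) = 22.4565

$22.46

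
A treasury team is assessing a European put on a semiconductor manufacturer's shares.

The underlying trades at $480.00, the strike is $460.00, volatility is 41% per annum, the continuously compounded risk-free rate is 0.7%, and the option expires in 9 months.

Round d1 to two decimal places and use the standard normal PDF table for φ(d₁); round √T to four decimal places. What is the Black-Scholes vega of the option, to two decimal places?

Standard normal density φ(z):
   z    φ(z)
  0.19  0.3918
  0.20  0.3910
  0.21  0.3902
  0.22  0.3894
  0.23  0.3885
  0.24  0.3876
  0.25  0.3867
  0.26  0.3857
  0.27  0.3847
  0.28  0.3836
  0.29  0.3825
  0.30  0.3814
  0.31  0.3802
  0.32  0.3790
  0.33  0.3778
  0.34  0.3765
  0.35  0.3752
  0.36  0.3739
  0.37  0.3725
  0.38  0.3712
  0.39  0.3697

158.04

T = 0.75;  σ√T = 0.3551
d₁ = [ln(480/460) + (0.007 + 0.41²/2)·0.75] / 0.3551 = [0.0426 + 0.0683] / 0.3551 = 0.3122 ≈ 0.31
√T = √0.75 = 0.8660
φ(d₁) = φ(0.31) = 0.3802
vega = S·φ(d₁)·√T = 480·0.3802·0.8660 = 158.0415
(The call has the same vega.)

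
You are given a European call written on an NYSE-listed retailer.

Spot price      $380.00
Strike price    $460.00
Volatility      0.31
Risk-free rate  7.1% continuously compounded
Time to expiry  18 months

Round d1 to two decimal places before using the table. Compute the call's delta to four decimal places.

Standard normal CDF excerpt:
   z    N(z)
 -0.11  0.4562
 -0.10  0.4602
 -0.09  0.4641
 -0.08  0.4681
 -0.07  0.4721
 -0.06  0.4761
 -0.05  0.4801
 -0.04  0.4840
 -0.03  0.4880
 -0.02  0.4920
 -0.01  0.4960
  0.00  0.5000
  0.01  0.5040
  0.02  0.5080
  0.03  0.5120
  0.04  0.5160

0.4880

σ√T = 0.31·√1.5 = 0.3797
d₁ = [ln(380/460) + (0.071 + ½·0.31²)·1.5] / (σ√T) = (-0.1911 + 0.1786) / 0.3797 = -0.0329 ⇒ -0.03
N(d₁) = N(-0.03) = 0.4880
Δ_call = N(d₁) = 0.4880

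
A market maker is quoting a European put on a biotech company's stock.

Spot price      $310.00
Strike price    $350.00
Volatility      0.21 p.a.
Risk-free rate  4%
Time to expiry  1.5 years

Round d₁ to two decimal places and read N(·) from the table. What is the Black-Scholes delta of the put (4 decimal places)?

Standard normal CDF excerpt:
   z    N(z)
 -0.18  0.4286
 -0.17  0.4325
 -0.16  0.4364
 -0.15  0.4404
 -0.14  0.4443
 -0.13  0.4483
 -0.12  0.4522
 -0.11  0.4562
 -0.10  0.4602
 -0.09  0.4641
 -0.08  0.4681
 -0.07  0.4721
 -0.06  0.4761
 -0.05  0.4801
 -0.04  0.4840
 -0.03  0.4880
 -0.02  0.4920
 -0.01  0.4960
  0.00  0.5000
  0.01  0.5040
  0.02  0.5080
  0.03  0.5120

-0.5438

σ√T = 0.21 × 1.2247 = 0.2572
ln(S/K) + (r + σ²/2)T = ln(310/350) + (0.04 + 0.21²/2)·1.5 = -0.1214 + 0.0931 = -0.0283
d₁ = -0.0283 / 0.2572 = -0.1100 → -0.11
N(d₁) = N(-0.11) = 0.4562
Δ_put = N(d₁) − 1 = 0.4562 − 1 = -0.5438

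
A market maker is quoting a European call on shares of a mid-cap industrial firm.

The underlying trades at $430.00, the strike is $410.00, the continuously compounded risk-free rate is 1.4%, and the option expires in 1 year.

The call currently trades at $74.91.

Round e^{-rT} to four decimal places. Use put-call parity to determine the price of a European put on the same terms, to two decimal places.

exp(−rT) = exp(−0.014·1) = 0.9861
Put-call parity: C − P = S − K·e^(−rT) = 430 − 410·0.9861 = 430 − 404.3010 = 25.6990
P = C − (C − P) = 74.91 − (25.6990) = 49.2110

$49.21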